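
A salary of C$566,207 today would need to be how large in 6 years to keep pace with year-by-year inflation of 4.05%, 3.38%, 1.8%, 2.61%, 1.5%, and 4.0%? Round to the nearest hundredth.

C$671,569.08

Cumulative price-level factor: 1.0405 × 1.0338 × 1.018 × 1.0261 × 1.015 × 1.040 ≈ 1.1860840331.
The nominal amount required is C$566,207 scaled up by that factor.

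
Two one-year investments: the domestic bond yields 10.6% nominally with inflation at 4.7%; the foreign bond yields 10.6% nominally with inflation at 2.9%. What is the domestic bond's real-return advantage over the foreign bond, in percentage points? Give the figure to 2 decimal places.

The domestic bond real return: 1.106/1.047 − 1 = 5.635%.
The foreign bond real return: 1.106/1.029 − 1 = 7.483%.
Difference: 5.635 − 7.483 = -1.848 pp.

-1.85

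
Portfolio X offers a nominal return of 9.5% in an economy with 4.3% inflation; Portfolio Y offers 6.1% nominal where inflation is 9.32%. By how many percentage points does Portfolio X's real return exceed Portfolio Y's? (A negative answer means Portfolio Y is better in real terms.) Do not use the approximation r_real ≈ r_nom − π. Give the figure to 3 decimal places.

Portfolio X real return: 1.095/1.043 − 1 = 4.9856%.
Portfolio Y real return: 1.061/1.0932 − 1 = -2.9455%.
Difference: 4.9856 − (-2.9455) = 7.9311 pp.

7.931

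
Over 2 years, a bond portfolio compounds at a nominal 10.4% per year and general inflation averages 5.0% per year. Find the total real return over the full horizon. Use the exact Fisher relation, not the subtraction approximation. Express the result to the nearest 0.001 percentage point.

10.550%

The annual real rate is (1+10.4%)/(1+5.0%) − 1 = 5.1429%.
Compounded over 2 years: (1 + 0.051429)^2 − 1 ≈ 0.10550.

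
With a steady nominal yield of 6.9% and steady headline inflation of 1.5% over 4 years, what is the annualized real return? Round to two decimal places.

5.32%

With constant rates the annual real return is the same each year: (1+6.9%)/(1+1.5%) − 1 = 0.05320.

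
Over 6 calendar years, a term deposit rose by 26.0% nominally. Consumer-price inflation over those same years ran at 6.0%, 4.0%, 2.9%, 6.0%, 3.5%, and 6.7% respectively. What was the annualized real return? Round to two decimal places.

Cumulative inflation factor: 1.060 × 1.040 × 1.029 × 1.060 × 1.035 × 1.067 ≈ 1.32790.
Nominal growth factor: 1.26000. Real growth factor = 1.26000 / 1.32790 ≈ 0.94887.
Annualized: 0.94887^(1/6) − 1 ≈ -0.00871.

-0.87%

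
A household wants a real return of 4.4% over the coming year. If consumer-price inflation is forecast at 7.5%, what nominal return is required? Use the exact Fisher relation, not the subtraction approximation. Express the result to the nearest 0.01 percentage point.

12.23%

By the Fisher equation, 1 + r_nom = (1 + 4.4%)(1 + 7.5%) = 1.044 × 1.075 = 1.1223.
So r_nom = 12.23%.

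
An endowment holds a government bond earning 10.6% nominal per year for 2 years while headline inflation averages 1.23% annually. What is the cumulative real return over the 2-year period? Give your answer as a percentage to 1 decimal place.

The annual real rate is (1+10.6%)/(1+1.23%) − 1 = 9.2561%.
Compounded over 2 years: (1 + 0.092561)^2 − 1 ≈ 0.19369.

19.4%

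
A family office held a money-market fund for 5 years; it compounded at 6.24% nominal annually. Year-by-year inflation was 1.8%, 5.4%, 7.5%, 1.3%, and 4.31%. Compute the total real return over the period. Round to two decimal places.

11.05%

Cumulative inflation factor: 1.018 × 1.054 × 1.075 × 1.013 × 1.0431 ≈ 1.21880.
Nominal growth factor: 1.35344. Real growth factor = 1.35344 / 1.21880 ≈ 1.11047.
Total real return ≈ 11.0473%.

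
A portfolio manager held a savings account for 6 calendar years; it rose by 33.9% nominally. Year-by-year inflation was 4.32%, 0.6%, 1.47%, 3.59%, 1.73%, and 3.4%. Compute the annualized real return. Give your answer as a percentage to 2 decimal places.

Cumulative inflation factor: 1.0432 × 1.006 × 1.0147 × 1.0359 × 1.0173 × 1.034 ≈ 1.16035.
Nominal growth factor: 1.33900. Real growth factor = 1.33900 / 1.16035 ≈ 1.15396.
Annualized: 1.15396^(1/6) − 1 ≈ 0.02415.

2.42%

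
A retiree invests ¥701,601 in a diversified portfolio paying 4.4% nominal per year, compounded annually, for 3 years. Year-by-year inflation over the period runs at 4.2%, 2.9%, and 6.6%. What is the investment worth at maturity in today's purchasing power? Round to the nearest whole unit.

Nominal value at maturity: ¥701,601 × (1 + 4.4%)^3 ≈ ¥798,347.
Price-level factor over 3 years: 1.042 × 1.029 × 1.066 = 1.142984388.
The maturity value deflated by that factor is the answer in today's purchasing power.

¥698,476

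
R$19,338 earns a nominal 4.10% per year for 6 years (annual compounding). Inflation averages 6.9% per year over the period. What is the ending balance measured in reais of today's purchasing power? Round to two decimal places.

R$16,491.10

Nominal value at maturity: R$19,338 × (1 + 4.10%)^6 ≈ R$24,610.24.
Price-level factor over 6 years: (1 + 6.9%)^6 ≈ 1.4923346789.
The maturity value deflated by that factor is the answer in today's purchasing power.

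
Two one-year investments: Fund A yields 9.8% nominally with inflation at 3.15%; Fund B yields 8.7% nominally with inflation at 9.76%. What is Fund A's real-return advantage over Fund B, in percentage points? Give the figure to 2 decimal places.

Fund A real return: 1.098/1.0315 − 1 = 6.447%.
Fund B real return: 1.087/1.0976 − 1 = -0.966%.
Difference: 6.447 − (-0.966) = 7.413 pp.

7.41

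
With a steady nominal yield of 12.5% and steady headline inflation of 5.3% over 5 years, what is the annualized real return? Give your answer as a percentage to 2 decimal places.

With constant rates the annual real return is the same each year: (1+12.5%)/(1+5.3%) − 1 = 0.06838.

6.84%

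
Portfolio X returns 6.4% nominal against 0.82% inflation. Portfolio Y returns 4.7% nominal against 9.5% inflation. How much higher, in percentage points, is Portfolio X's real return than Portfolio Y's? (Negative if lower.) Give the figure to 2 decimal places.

Portfolio X real return: 1.064/1.0082 − 1 = 5.535%.
Portfolio Y real return: 1.047/1.095 − 1 = -4.384%.
Difference: 5.535 − (-4.384) = 9.919 pp.

9.92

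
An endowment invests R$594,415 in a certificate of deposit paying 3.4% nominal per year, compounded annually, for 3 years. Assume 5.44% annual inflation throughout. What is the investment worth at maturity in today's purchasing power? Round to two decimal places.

R$560,576.88

Nominal value at maturity: R$594,415 × (1 + 3.4%)^3 ≈ R$657,130.12.
Price-level factor over 3 years: (1 + 5.44%)^3 ≈ 1.1722390692.
The maturity value deflated by that factor is the answer in today's purchasing power.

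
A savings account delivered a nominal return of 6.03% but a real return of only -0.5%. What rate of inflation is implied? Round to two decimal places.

6.56%

From (1+r_nom) = (1+r_real)(1+π), we get 1+π = (1 + 6.03%)/(1 − 0.5%) = 1.0603/0.995 ≈ 1.06563.
So π ≈ 6.5628%.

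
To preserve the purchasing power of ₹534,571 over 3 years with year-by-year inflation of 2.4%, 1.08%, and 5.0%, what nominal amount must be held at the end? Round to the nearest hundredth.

₹580,978.26

Cumulative price-level factor: 1.024 × 1.0108 × 1.050 = 1.08681216.
Multiplying ₹534,571 by the price-level factor gives the future nominal sum.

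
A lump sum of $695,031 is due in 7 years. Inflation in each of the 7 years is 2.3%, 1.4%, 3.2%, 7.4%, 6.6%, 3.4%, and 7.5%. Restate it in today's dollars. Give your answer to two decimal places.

$510,176.44

Price-level factor over 7 years: 1.023 × 1.014 × 1.032 × 1.074 × 1.066 × 1.034 × 1.075 ≈ 1.3623345632.
Purchasing power today: $695,031 divided by that factor.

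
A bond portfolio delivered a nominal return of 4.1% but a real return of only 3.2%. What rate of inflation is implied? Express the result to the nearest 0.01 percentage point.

From (1+r_nom) = (1+r_real)(1+π), we get 1+π = (1 + 4.1%)/(1 + 3.2%) = 1.041/1.032 ≈ 1.00872.
So π ≈ 0.8721%.

0.87%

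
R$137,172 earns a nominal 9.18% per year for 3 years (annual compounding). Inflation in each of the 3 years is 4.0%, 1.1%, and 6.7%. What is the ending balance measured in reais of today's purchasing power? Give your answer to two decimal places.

Nominal value at maturity: R$137,172 × (1 + 9.18%)^3 ≈ R$178,523.23.
Price-level factor over 3 years: 1.040 × 1.011 × 1.067 = 1.12188648.
Dividing the nominal maturity value by the price-level factor gives the value in today's money.

R$159,127.71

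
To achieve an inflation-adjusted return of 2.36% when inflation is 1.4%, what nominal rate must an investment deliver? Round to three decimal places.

3.793%

By the Fisher equation, 1 + r_nom = (1 + 2.36%)(1 + 1.4%) = 1.0236 × 1.014 = 1.0379304.
So r_nom = 3.79304%.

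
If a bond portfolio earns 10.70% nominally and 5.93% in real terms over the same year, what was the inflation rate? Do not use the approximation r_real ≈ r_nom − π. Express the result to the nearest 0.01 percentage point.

4.50%

From (1+r_nom) = (1+r_real)(1+π), we get 1+π = (1 + 10.70%)/(1 + 5.93%) = 1.1070/1.0593 ≈ 1.04503.
So π ≈ 4.5030%.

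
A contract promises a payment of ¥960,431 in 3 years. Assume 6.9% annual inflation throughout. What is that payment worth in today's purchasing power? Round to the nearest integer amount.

Price-level factor over 3 years: (1 + 6.9%)^3 = 1.221611509.
Purchasing power today: ¥960,431 divided by that factor.

¥786,200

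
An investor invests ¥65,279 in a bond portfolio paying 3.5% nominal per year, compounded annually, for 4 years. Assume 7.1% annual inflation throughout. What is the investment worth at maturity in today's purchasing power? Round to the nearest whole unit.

¥56,935

Nominal value at maturity: ¥65,279 × (1 + 3.5%)^4 ≈ ¥74,909.
Price-level factor over 4 years: (1 + 7.1%)^4 ≈ 1.3157030557.
Dividing the nominal maturity value by the price-level factor gives the value in today's money.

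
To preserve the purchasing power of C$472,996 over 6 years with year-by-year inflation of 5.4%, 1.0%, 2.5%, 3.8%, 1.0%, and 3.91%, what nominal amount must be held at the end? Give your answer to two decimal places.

Cumulative price-level factor: 1.054 × 1.010 × 1.025 × 1.038 × 1.010 × 1.0391 ≈ 1.1886716974.
The nominal amount required is C$472,996 scaled up by that factor.

C$562,236.96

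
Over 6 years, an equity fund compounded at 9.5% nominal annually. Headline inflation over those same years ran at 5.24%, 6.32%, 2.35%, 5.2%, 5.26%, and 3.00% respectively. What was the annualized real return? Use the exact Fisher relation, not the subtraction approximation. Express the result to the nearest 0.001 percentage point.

4.732%

Cumulative inflation factor: 1.0524 × 1.0632 × 1.0235 × 1.052 × 1.0526 × 1.0300 ≈ 1.30617.
Nominal growth factor: 1.72379. Real growth factor = 1.72379 / 1.30617 ≈ 1.31973.
Annualized: 1.31973^(1/6) − 1 ≈ 0.04732.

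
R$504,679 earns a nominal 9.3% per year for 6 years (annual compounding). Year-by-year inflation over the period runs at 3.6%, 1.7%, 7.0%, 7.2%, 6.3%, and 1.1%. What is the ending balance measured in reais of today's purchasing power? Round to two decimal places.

R$662,510.12

Nominal value at maturity: R$504,679 × (1 + 9.3%)^6 ≈ R$860,470.94.
Price-level factor over 6 years: 1.036 × 1.017 × 1.070 × 1.072 × 1.063 × 1.011 ≈ 1.2988042213.
Dividing the nominal maturity value by the price-level factor gives the value in today's money.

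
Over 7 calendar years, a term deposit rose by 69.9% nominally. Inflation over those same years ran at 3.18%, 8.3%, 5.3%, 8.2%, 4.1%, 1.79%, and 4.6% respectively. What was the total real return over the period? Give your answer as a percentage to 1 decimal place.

Cumulative inflation factor: 1.0318 × 1.083 × 1.053 × 1.082 × 1.041 × 1.0179 × 1.046 ≈ 1.41113.
Nominal growth factor: 1.69900. Real growth factor = 1.69900 / 1.41113 ≈ 1.20400.
Total real return ≈ 20.3999%.

20.4%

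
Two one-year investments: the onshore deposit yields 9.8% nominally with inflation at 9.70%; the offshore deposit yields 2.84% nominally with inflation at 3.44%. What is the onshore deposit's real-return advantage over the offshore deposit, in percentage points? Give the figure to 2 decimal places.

0.67

The onshore deposit real return: 1.098/1.0970 − 1 = 0.091%.
The offshore deposit real return: 1.0284/1.0344 − 1 = -0.580%.
Difference: 0.091 − (-0.580) = 0.671 pp.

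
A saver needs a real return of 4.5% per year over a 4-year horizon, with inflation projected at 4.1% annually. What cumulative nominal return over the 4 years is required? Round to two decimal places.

40.05%

Required annual nominal rate: (1+4.5%)(1+4.1%) − 1 = 8.7845%.
Cumulative over 4 years: (1 + 0.087845)^4 − 1 ≈ 0.40045.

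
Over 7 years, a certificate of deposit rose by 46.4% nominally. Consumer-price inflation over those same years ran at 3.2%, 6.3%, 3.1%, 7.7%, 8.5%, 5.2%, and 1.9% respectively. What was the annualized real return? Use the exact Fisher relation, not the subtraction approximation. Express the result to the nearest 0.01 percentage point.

Cumulative inflation factor: 1.032 × 1.063 × 1.031 × 1.077 × 1.085 × 1.052 × 1.019 ≈ 1.41679.
Nominal growth factor: 1.46400. Real growth factor = 1.46400 / 1.41679 ≈ 1.03332.
Annualized: 1.03332^(1/7) − 1 ≈ 0.00469.

0.47%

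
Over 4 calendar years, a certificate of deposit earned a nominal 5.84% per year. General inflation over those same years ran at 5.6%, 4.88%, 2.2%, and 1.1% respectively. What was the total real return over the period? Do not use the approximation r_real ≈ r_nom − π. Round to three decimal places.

Cumulative inflation factor: 1.056 × 1.0488 × 1.022 × 1.011 ≈ 1.14435.
Nominal growth factor: 1.25487. Real growth factor = 1.25487 / 1.14435 ≈ 1.09658.
Total real return ≈ 9.6581%.

9.658%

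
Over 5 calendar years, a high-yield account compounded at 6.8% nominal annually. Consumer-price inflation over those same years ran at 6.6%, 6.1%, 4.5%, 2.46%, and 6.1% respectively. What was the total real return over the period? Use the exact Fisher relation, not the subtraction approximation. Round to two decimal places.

8.14%

Cumulative inflation factor: 1.066 × 1.061 × 1.045 × 1.0246 × 1.061 ≈ 1.28487.
Nominal growth factor: 1.38949. Real growth factor = 1.38949 / 1.28487 ≈ 1.08143.
Total real return ≈ 8.1428%.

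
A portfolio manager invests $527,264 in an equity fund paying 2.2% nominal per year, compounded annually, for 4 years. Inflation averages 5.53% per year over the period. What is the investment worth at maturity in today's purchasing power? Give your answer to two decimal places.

$463,797.02

Nominal value at maturity: $527,264 × (1 + 2.2%)^4 ≈ $575,216.99.
Price-level factor over 4 years: (1 + 5.53%)^4 ≈ 1.2402343414.
The maturity value deflated by that factor is the answer in today's purchasing power.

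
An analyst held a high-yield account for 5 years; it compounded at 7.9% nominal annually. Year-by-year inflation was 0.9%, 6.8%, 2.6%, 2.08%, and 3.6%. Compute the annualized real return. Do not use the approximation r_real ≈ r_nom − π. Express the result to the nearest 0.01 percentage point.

4.58%

Cumulative inflation factor: 1.009 × 1.068 × 1.026 × 1.0208 × 1.036 ≈ 1.16926.
Nominal growth factor: 1.46254. Real growth factor = 1.46254 / 1.16926 ≈ 1.25083.
Annualized: 1.25083^(1/5) − 1 ≈ 0.04578.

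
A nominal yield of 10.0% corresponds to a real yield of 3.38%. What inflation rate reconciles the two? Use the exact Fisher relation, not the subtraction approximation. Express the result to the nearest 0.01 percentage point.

6.40%

From (1+r_nom) = (1+r_real)(1+π), we get 1+π = (1 + 10.0%)/(1 + 3.38%) = 1.100/1.0338 ≈ 1.06404.
So π ≈ 6.4036%.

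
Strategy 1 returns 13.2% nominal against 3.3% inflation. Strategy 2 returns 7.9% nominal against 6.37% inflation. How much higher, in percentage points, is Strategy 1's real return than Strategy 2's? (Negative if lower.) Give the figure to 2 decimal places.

8.15

Strategy 1 real return: 1.132/1.033 − 1 = 9.584%.
Strategy 2 real return: 1.079/1.0637 − 1 = 1.438%.
Difference: 9.584 − 1.438 = 8.146 pp.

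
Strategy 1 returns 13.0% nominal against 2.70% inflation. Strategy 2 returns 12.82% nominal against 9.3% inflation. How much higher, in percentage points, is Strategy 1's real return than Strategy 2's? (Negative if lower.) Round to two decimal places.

6.81

Strategy 1 real return: 1.130/1.0270 − 1 = 10.029%.
Strategy 2 real return: 1.1282/1.093 − 1 = 3.220%.
Difference: 10.029 − 3.220 = 6.809 pp.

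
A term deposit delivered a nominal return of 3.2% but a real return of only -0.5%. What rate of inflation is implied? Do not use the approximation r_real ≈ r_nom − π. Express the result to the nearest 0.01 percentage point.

From (1+r_nom) = (1+r_real)(1+π), we get 1+π = (1 + 3.2%)/(1 − 0.5%) = 1.032/0.995 ≈ 1.03719.
So π ≈ 3.7186%.

3.72%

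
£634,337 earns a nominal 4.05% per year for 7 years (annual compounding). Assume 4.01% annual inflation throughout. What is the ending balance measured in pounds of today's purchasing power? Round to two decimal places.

Nominal value at maturity: £634,337 × (1 + 4.05%)^7 ≈ £837,557.51.
Price-level factor over 7 years: (1 + 4.01%)^7 ≈ 1.3168177581.
The maturity value deflated by that factor is the answer in today's purchasing power.

£636,046.64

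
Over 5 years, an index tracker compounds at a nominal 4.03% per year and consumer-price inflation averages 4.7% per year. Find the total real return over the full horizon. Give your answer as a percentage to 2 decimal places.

The annual real rate is (1+4.03%)/(1+4.7%) − 1 = -0.6399%.
Compounded over 5 years: (1 + -0.006399)^5 − 1 ≈ -0.03159.

-3.16%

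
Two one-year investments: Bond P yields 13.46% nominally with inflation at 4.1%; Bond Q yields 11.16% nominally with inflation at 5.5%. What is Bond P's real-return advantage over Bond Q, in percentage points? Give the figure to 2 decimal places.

3.63

Bond P real return: 1.1346/1.041 − 1 = 8.991%.
Bond Q real return: 1.1116/1.055 − 1 = 5.365%.
Difference: 8.991 − 5.365 = 3.626 pp.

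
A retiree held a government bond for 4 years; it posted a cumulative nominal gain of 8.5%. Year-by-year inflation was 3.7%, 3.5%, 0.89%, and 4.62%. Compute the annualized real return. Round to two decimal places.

Cumulative inflation factor: 1.037 × 1.035 × 1.0089 × 1.0462 ≈ 1.13287.
Nominal growth factor: 1.08500. Real growth factor = 1.08500 / 1.13287 ≈ 0.95774.
Annualized: 0.95774^(1/4) − 1 ≈ -0.01074.

-1.07%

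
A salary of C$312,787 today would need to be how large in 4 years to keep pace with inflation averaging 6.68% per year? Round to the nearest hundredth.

C$405,117.24

Cumulative price-level factor: (1+6.68%)^4 ≈ 1.2951856621.
The nominal amount required is C$312,787 scaled up by that factor.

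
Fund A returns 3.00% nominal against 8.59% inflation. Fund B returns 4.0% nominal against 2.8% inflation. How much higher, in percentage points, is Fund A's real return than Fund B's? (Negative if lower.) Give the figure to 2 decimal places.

-6.32

Fund A real return: 1.0300/1.0859 − 1 = -5.148%.
Fund B real return: 1.040/1.028 − 1 = 1.167%.
Difference: -5.148 − 1.167 = -6.315 pp.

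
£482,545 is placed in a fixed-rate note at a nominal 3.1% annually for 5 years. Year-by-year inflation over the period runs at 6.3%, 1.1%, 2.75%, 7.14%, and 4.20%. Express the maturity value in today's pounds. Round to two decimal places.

Nominal value at maturity: £482,545 × (1 + 3.1%)^5 ≈ £562,122.73.
Price-level factor over 5 years: 1.063 × 1.011 × 1.0275 × 1.0714 × 1.0420 ≈ 1.2327800899.
Dividing the nominal maturity value by the price-level factor gives the value in today's money.

£455,979.73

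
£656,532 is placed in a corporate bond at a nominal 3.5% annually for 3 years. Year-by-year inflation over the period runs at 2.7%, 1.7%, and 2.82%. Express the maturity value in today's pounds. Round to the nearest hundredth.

Nominal value at maturity: £656,532 × (1 + 3.5%)^3 ≈ £727,908.76.
Price-level factor over 3 years: 1.027 × 1.017 × 1.0282 = 1.0739127438.
The maturity value deflated by that factor is the answer in today's purchasing power.

£677,809.97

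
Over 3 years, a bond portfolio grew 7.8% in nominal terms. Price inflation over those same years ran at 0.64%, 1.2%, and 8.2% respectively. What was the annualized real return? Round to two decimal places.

Cumulative inflation factor: 1.0064 × 1.012 × 1.082 ≈ 1.10199.
Nominal growth factor: 1.07800. Real growth factor = 1.07800 / 1.10199 ≈ 0.97823.
Annualized: 0.97823^(1/3) − 1 ≈ -0.00731.

-0.73%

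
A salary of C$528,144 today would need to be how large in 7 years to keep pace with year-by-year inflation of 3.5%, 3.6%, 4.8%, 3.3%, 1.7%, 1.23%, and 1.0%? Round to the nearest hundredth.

Cumulative price-level factor: 1.035 × 1.036 × 1.048 × 1.033 × 1.017 × 1.0123 × 1.010 ≈ 1.2070166833.
The nominal amount required is C$528,144 scaled up by that factor.

C$637,478.62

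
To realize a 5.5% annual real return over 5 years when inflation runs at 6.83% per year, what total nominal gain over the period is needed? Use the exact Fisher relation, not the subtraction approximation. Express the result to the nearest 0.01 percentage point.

Required annual nominal rate: (1+5.5%)(1+6.83%) − 1 = 12.70565%.
Cumulative over 5 years: (1 + 0.1270565)^5 − 1 ≈ 0.81856.

81.86%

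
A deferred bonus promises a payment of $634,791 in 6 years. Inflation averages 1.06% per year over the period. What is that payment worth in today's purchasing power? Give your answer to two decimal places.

$595,874.77

Price-level factor over 6 years: (1 + 1.06%)^6 ≈ 1.0653094105.
Purchasing power today: $634,791 divided by that factor.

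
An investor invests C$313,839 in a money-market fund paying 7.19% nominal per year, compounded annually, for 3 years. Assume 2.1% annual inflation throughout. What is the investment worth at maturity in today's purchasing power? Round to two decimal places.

C$363,155.39

Nominal value at maturity: C$313,839 × (1 + 7.19%)^3 ≈ C$386,518.00.
Price-level factor over 3 years: (1 + 2.1%)^3 = 1.064332261.
The maturity value deflated by that factor is the answer in today's purchasing power.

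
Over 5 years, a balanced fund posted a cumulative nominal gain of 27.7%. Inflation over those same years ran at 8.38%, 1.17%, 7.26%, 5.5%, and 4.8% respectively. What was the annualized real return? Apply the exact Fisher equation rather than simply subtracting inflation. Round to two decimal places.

-0.36%

Cumulative inflation factor: 1.0838 × 1.0117 × 1.0726 × 1.055 × 1.048 ≈ 1.30033.
Nominal growth factor: 1.27700. Real growth factor = 1.27700 / 1.30033 ≈ 0.98206.
Annualized: 0.98206^(1/5) − 1 ≈ -0.00361.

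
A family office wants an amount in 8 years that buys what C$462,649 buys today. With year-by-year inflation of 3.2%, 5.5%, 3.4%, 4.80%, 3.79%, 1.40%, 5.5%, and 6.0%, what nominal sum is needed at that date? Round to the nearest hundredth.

C$642,417.55

Cumulative price-level factor: 1.032 × 1.055 × 1.034 × 1.0480 × 1.0379 × 1.0140 × 1.055 × 1.060 ≈ 1.3885635801.
The nominal amount required is C$462,649 scaled up by that factor.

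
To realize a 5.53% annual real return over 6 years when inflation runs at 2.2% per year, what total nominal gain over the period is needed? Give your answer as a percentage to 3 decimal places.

Required annual nominal rate: (1+5.53%)(1+2.2%) − 1 = 7.85166%.
Cumulative over 6 years: (1 + 0.0785166)^6 − 1 ≈ 0.57384.

57.384%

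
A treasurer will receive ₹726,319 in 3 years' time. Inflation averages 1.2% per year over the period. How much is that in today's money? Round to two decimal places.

Price-level factor over 3 years: (1 + 1.2%)^3 = 1.036433728.
Purchasing power today: ₹726,319 divided by that factor.

₹700,786.73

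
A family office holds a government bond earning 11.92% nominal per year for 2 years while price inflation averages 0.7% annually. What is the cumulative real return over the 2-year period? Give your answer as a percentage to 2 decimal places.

23.53%

The annual real rate is (1+11.92%)/(1+0.7%) − 1 = 11.1420%.
Compounded over 2 years: (1 + 0.111420)^2 − 1 ≈ 0.23525.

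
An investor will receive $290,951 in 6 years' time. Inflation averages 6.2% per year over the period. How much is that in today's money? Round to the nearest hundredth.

$202,802.24

Price-level factor over 6 years: (1 + 6.2%)^6 ≈ 1.4346537586.
Purchasing power today: $290,951 divided by that factor.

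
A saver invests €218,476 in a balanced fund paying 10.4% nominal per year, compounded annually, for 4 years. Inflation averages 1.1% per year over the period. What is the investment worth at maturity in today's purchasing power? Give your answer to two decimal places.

€310,652.90

Nominal value at maturity: €218,476 × (1 + 10.4%)^4 ≈ €324,548.82.
Price-level factor over 4 years: (1 + 1.1%)^4 ≈ 1.0447313386.
Dividing the nominal maturity value by the price-level factor gives the value in today's money.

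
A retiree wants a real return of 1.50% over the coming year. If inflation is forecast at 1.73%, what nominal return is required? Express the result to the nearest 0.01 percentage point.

3.26%

By the Fisher equation, 1 + r_nom = (1 + 1.50%)(1 + 1.73%) = 1.0150 × 1.0173 = 1.0325595.
So r_nom = 3.25595%.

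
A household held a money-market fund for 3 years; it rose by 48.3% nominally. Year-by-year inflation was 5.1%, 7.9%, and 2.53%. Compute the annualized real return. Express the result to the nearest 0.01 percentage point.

8.45%

Cumulative inflation factor: 1.051 × 1.079 × 1.0253 ≈ 1.16272.
Nominal growth factor: 1.48300. Real growth factor = 1.48300 / 1.16272 ≈ 1.27546.
Annualized: 1.27546^(1/3) − 1 ≈ 0.08448.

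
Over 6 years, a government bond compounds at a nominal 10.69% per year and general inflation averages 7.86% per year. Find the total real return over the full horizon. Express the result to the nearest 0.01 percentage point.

16.81%

The annual real rate is (1+10.69%)/(1+7.86%) − 1 = 2.6238%.
Compounded over 6 years: (1 + 0.026238)^6 − 1 ≈ 0.16812.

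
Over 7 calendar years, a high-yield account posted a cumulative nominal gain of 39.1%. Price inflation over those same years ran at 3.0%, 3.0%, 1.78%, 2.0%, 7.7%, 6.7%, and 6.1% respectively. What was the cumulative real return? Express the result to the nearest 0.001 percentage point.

3.584%

Cumulative inflation factor: 1.030 × 1.030 × 1.0178 × 1.020 × 1.077 × 1.067 × 1.061 ≈ 1.34287.
Nominal growth factor: 1.39100. Real growth factor = 1.39100 / 1.34287 ≈ 1.03584.
Total real return ≈ 3.5844%.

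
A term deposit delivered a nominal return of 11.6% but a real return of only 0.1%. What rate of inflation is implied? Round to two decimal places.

From (1+r_nom) = (1+r_real)(1+π), we get 1+π = (1 + 11.6%)/(1 + 0.1%) = 1.116/1.001 ≈ 1.11489.
So π ≈ 11.4885%.

11.49%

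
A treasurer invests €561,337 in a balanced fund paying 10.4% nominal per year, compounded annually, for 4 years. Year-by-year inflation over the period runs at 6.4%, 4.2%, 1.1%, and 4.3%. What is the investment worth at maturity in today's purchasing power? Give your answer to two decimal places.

€713,271.96

Nominal value at maturity: €561,337 × (1 + 10.4%)^4 ≈ €833,873.10.
Price-level factor over 4 years: 1.064 × 1.042 × 1.011 × 1.043 ≈ 1.1690815614.
Dividing the nominal maturity value by the price-level factor gives the value in today's money.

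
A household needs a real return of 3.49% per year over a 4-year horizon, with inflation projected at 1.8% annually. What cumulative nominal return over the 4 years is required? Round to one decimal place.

Required annual nominal rate: (1+3.49%)(1+1.8%) − 1 = 5.35282%.
Cumulative over 4 years: (1 + 0.0535282)^4 − 1 ≈ 0.23193.

23.2%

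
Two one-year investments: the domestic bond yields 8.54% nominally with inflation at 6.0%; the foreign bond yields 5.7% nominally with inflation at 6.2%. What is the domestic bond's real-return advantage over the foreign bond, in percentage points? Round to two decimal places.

The domestic bond real return: 1.0854/1.060 − 1 = 2.396%.
The foreign bond real return: 1.057/1.062 − 1 = -0.471%.
Difference: 2.396 − (-0.471) = 2.867 pp.

2.87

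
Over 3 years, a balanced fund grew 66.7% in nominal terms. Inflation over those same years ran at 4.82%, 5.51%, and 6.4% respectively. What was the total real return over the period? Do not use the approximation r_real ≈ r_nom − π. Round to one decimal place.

41.7%

Cumulative inflation factor: 1.0482 × 1.0551 × 1.064 ≈ 1.17674.
Nominal growth factor: 1.66700. Real growth factor = 1.66700 / 1.17674 ≈ 1.41663.
Total real return ≈ 41.6629%.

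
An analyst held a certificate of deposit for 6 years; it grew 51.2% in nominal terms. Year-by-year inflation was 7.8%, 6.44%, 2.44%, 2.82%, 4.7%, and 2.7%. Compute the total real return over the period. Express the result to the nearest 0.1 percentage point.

Cumulative inflation factor: 1.078 × 1.0644 × 1.0244 × 1.0282 × 1.047 × 1.027 ≈ 1.29953.
Nominal growth factor: 1.51200. Real growth factor = 1.51200 / 1.29953 ≈ 1.16349.
Total real return ≈ 16.3493%.

16.3%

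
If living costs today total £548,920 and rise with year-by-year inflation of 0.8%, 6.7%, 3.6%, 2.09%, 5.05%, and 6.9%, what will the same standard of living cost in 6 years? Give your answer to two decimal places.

£701,214.24

Cumulative price-level factor: 1.008 × 1.067 × 1.036 × 1.0209 × 1.0505 × 1.069 ≈ 1.2774434173.
The nominal amount required is £548,920 scaled up by that factor.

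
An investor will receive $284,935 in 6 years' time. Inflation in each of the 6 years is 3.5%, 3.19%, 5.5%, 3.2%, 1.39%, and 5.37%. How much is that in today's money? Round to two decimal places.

Price-level factor over 6 years: 1.035 × 1.0319 × 1.055 × 1.032 × 1.0139 × 1.0537 ≈ 1.2422878059.
Purchasing power today: $284,935 divided by that factor.

$229,363.11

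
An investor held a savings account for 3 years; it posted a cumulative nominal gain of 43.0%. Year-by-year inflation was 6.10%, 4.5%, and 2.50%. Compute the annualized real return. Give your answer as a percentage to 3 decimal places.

7.959%

Cumulative inflation factor: 1.0610 × 1.045 × 1.0250 ≈ 1.13646.
Nominal growth factor: 1.43000. Real growth factor = 1.43000 / 1.13646 ≈ 1.25829.
Annualized: 1.25829^(1/3) − 1 ≈ 0.07959.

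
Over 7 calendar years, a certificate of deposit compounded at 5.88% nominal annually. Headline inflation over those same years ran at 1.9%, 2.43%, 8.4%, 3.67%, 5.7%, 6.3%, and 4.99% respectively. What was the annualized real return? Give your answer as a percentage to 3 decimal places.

1.080%

Cumulative inflation factor: 1.019 × 1.0243 × 1.084 × 1.0367 × 1.057 × 1.063 × 1.0499 ≈ 1.38369.
Nominal growth factor: 1.49176. Real growth factor = 1.49176 / 1.38369 ≈ 1.07810.
Annualized: 1.07810^(1/7) − 1 ≈ 0.01080.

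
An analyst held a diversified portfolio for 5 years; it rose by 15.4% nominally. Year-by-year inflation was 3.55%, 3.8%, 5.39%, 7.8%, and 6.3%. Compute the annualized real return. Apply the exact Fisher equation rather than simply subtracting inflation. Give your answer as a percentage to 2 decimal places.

Cumulative inflation factor: 1.0355 × 1.038 × 1.0539 × 1.078 × 1.063 ≈ 1.29807.
Nominal growth factor: 1.15400. Real growth factor = 1.15400 / 1.29807 ≈ 0.88901.
Annualized: 0.88901^(1/5) − 1 ≈ -0.02325.

-2.33%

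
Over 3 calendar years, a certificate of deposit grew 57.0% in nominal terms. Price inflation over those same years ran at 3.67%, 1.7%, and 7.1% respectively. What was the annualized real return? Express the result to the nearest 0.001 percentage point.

Cumulative inflation factor: 1.0367 × 1.017 × 1.071 ≈ 1.12918.
Nominal growth factor: 1.57000. Real growth factor = 1.57000 / 1.12918 ≈ 1.39039.
Annualized: 1.39039^(1/3) − 1 ≈ 0.11612.

11.612%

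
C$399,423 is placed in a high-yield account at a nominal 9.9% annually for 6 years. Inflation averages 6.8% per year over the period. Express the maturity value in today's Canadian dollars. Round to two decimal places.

C$474,232.93

Nominal value at maturity: C$399,423 × (1 + 9.9%)^6 ≈ C$703,751.32.
Price-level factor over 6 years: (1 + 6.8%)^6 ≈ 1.4839781831.
The maturity value deflated by that factor is the answer in today's purchasing power.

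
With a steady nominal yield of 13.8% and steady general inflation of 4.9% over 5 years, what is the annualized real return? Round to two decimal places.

8.48%

With constant rates the annual real return is the same each year: (1+13.8%)/(1+4.9%) − 1 = 0.08484.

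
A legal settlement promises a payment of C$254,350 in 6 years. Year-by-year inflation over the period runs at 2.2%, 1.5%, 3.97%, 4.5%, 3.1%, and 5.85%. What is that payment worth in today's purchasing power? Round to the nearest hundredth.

C$206,795.43

Price-level factor over 6 years: 1.022 × 1.015 × 1.0397 × 1.045 × 1.031 × 1.0585 ≈ 1.2299594684.
Purchasing power today: C$254,350 divided by that factor.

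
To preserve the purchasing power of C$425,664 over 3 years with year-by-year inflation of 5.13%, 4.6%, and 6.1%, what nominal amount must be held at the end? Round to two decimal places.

Cumulative price-level factor: 1.0513 × 1.046 × 1.061 = 1.1667390478.
Multiplying C$425,664 by the price-level factor gives the future nominal sum.

C$496,638.81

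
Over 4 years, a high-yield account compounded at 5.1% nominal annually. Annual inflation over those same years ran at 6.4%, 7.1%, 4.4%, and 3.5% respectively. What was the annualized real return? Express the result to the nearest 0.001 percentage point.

-0.228%

Cumulative inflation factor: 1.064 × 1.071 × 1.044 × 1.035 ≈ 1.23132.
Nominal growth factor: 1.22014. Real growth factor = 1.22014 / 1.23132 ≈ 0.99092.
Annualized: 0.99092^(1/4) − 1 ≈ -0.00228.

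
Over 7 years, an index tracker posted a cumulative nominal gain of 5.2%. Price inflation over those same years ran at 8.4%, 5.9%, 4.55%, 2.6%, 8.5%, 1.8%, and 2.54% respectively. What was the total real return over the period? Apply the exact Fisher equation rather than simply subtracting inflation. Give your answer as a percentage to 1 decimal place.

Cumulative inflation factor: 1.084 × 1.059 × 1.0455 × 1.026 × 1.085 × 1.018 × 1.0254 ≈ 1.39466.
Nominal growth factor: 1.05200. Real growth factor = 1.05200 / 1.39466 ≈ 0.75431.
Total real return ≈ -24.5693%.

-24.6%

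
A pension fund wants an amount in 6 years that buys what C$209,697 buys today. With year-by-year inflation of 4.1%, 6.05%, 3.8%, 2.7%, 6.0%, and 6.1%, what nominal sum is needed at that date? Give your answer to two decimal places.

Cumulative price-level factor: 1.041 × 1.0605 × 1.038 × 1.027 × 1.060 × 1.061 ≈ 1.3235807696.
The nominal amount required is C$209,697 scaled up by that factor.

C$277,550.92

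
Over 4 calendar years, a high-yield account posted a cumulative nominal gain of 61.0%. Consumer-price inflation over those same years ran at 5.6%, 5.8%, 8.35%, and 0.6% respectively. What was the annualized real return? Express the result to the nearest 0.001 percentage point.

Cumulative inflation factor: 1.056 × 1.058 × 1.0835 × 1.006 ≈ 1.21780.
Nominal growth factor: 1.61000. Real growth factor = 1.61000 / 1.21780 ≈ 1.32205.
Annualized: 1.32205^(1/4) − 1 ≈ 0.07229.

7.229%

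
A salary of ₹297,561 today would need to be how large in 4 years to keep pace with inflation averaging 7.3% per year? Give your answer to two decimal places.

₹394,434.50

Cumulative price-level factor: (1+7.3%)^4 ≈ 1.3255584662.
Multiplying ₹297,561 by the price-level factor gives the future nominal sum.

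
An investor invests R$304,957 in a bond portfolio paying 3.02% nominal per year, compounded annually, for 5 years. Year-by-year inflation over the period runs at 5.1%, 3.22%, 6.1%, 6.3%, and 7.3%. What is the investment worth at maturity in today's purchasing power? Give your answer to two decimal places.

R$269,545.07

Nominal value at maturity: R$304,957 × (1 + 3.02%)^5 ≈ R$353,872.11.
Price-level factor over 5 years: 1.051 × 1.0322 × 1.061 × 1.063 × 1.073 ≈ 1.3128494941.
Dividing the nominal maturity value by the price-level factor gives the value in today's money.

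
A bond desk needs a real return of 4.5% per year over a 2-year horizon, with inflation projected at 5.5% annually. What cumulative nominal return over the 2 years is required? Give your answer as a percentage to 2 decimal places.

21.55%

Required annual nominal rate: (1+4.5%)(1+5.5%) − 1 = 10.2475%.
Cumulative over 2 years: (1 + 0.102475)^2 − 1 ≈ 0.21545.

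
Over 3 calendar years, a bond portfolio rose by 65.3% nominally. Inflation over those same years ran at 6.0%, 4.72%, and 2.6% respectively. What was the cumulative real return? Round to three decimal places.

Cumulative inflation factor: 1.060 × 1.0472 × 1.026 ≈ 1.13889.
Nominal growth factor: 1.65300. Real growth factor = 1.65300 / 1.13889 ≈ 1.45141.
Total real return ≈ 45.1410%.

45.141%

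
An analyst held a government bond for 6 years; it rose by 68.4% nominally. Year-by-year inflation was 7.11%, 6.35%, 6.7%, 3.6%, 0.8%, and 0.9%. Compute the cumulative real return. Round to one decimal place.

Cumulative inflation factor: 1.0711 × 1.0635 × 1.067 × 1.036 × 1.008 × 1.009 ≈ 1.28069.
Nominal growth factor: 1.68400. Real growth factor = 1.68400 / 1.28069 ≈ 1.31492.
Total real return ≈ 31.4918%.

31.5%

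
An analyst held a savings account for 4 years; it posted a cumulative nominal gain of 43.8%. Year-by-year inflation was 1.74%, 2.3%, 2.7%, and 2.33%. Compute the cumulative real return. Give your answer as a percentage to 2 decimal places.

Cumulative inflation factor: 1.0174 × 1.023 × 1.027 × 1.0233 ≈ 1.09381.
Nominal growth factor: 1.43800. Real growth factor = 1.43800 / 1.09381 ≈ 1.31467.
Total real return ≈ 31.4674%.

31.47%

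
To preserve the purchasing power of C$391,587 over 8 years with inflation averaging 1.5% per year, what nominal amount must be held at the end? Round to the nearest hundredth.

Cumulative price-level factor: (1+1.5%)^8 ≈ 1.1264925866.
Multiplying C$391,587 by the price-level factor gives the future nominal sum.

C$441,119.85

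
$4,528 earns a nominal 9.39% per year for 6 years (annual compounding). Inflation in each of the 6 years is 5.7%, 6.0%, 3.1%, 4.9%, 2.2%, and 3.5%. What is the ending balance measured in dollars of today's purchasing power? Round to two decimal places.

$6,052.93

Nominal value at maturity: $4,528 × (1 + 9.39%)^6 ≈ $7,758.40.
Price-level factor over 6 years: 1.057 × 1.060 × 1.031 × 1.049 × 1.022 × 1.035 ≈ 1.2817586343.
The maturity value deflated by that factor is the answer in today's purchasing power.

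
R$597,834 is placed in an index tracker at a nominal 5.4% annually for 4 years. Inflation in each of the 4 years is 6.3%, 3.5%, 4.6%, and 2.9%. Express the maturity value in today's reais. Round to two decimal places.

R$623,049.25

Nominal value at maturity: R$597,834 × (1 + 5.4%)^4 ≈ R$737,807.48.
Price-level factor over 4 years: 1.063 × 1.035 × 1.046 × 1.029 ≈ 1.1841880485.
Dividing the nominal maturity value by the price-level factor gives the value in today's money.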